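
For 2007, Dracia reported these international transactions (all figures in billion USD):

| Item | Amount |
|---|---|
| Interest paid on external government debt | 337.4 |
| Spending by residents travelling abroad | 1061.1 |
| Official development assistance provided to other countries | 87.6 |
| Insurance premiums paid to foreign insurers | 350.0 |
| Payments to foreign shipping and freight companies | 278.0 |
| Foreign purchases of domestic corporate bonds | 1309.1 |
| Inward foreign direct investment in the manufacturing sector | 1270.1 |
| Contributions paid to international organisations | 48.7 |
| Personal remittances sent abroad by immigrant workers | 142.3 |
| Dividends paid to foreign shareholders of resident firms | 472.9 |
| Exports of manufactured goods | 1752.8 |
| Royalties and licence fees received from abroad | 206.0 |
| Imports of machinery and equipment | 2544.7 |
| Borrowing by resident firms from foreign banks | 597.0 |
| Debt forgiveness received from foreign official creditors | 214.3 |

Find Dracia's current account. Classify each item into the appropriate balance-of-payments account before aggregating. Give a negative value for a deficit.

-3363.9

Goods: 1752.8 - 2544.7 = -791.9
Services: -350.0 - 278.0 - 1061.1 + 206.0 = -1483.1
Primary income: -337.4 - 472.9 = -810.3
Secondary income: -87.6 - 48.7 - 142.3 = -278.6
Current account = (-791.9) + (-1483.1) + (-810.3) + (-278.6) = -3363.9
(Excluded from the current account — financial account: foreign purchases of domestic corporate bonds 1309.1, inward foreign direct investment in the manufacturing sector 1270.1, borrowing by resident firms from foreign banks 597.0; capital account: debt forgiveness received from foreign official creditors 214.3.)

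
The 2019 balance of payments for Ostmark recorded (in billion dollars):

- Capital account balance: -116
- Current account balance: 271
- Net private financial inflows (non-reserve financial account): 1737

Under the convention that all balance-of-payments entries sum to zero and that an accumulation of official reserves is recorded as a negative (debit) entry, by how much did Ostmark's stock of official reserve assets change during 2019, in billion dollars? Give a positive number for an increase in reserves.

Official reserve transactions balance = -(271 + (-116) + 1737) = -1892
An accumulation of reserves is recorded as a debit (negative entry), so the change in the stock of reserves is the negative of that balance.
Change in official reserves = -(-1892) = 1892

1892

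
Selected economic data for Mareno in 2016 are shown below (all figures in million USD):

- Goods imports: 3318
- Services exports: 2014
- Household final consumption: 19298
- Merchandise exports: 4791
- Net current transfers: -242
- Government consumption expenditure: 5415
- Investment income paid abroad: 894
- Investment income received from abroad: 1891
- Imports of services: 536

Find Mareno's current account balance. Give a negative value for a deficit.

Goods balance = 4791 - 3318 = 1473
Services balance = 2014 - 536 = 1478
Trade balance (goods + services) = 1473 + 1478 = 2951
Net primary income = 1891 - 894 = 997
Net secondary income = -242
Current account = 2951 + 997 + (-242) = 3706

3706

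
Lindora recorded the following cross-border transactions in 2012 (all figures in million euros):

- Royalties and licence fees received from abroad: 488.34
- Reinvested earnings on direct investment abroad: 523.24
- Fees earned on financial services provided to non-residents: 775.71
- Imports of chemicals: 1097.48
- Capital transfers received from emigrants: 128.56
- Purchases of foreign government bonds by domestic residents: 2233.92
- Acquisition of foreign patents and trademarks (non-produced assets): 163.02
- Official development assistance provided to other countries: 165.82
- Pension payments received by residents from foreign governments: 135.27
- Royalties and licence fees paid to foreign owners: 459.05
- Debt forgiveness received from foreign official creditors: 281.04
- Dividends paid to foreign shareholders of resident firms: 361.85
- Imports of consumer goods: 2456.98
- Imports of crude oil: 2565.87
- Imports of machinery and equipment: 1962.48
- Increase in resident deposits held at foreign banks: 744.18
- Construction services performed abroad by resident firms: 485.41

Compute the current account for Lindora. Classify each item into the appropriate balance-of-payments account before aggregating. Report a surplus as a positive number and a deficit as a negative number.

Goods: -2456.98 - 2565.87 - 1097.48 - 1962.48 = -8082.81
Services: 775.71 - 459.05 + 488.34 + 485.41 = 1290.41
Primary income: -361.85 + 523.24 = 161.39
Secondary income: 135.27 - 165.82 = -30.55
Current account = (-8082.81) + 1290.41 + 161.39 + (-30.55) = -6661.56
(Excluded from the current account — capital account: capital transfers received from emigrants 128.56, acquisition of foreign patents and trademarks (non-produced assets) 163.02, debt forgiveness received from foreign official creditors 281.04; financial account: purchases of foreign government bonds by domestic residents 2233.92, increase in resident deposits held at foreign banks 744.18.)

-6661.56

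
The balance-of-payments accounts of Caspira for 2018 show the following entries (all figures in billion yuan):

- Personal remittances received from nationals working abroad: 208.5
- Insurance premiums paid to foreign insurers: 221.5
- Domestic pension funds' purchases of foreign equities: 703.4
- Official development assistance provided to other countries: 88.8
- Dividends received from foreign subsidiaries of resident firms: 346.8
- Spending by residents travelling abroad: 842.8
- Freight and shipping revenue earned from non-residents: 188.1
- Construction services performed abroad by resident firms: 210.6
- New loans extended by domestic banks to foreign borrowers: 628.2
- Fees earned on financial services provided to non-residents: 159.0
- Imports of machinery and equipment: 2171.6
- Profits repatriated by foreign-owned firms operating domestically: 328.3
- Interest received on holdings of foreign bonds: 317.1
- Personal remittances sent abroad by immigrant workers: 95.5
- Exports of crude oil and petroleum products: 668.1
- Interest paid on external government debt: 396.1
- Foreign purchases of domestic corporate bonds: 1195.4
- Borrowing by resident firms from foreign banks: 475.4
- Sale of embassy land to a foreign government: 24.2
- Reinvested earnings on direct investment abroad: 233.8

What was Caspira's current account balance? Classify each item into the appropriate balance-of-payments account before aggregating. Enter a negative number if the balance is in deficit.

Goods: 668.1 - 2171.6 = -1503.5
Services: 210.6 - 842.8 + 188.1 - 221.5 + 159.0 = -506.6
Primary income: 233.8 + 317.1 - 396.1 + 346.8 - 328.3 = 173.3
Secondary income: -88.8 - 95.5 + 208.5 = 24.2
Current account = (-1503.5) + (-506.6) + 173.3 + 24.2 = -1812.6
(Excluded from the current account — financial account: domestic pension funds' purchases of foreign equities 703.4, new loans extended by domestic banks to foreign borrowers 628.2, foreign purchases of domestic corporate bonds 1195.4, borrowing by resident firms from foreign banks 475.4; capital account: sale of embassy land to a foreign government 24.2.)

-1812.6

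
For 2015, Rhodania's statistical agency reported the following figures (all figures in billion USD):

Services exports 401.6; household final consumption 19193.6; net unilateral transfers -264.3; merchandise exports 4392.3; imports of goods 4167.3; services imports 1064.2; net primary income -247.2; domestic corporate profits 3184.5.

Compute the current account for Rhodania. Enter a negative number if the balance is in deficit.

-949.1

Goods balance = 4392.3 - 4167.3 = 225.0
Services balance = 401.6 - 1064.2 = -662.6
Trade balance (goods + services) = 225.0 + (-662.6) = -437.6
Net primary income = -247.2
Net secondary income = -264.3
Current account = -437.6 + (-247.2) + (-264.3) = -949.1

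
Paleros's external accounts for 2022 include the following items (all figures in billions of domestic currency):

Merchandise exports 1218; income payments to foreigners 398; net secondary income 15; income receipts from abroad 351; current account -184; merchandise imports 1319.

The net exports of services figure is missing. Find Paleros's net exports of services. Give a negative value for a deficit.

-51

Current account = goods balance + services balance + net primary income + net secondary income
Sum of the known components = -133
Net exports of services = CA - (known components) = -184 - (-133) = -51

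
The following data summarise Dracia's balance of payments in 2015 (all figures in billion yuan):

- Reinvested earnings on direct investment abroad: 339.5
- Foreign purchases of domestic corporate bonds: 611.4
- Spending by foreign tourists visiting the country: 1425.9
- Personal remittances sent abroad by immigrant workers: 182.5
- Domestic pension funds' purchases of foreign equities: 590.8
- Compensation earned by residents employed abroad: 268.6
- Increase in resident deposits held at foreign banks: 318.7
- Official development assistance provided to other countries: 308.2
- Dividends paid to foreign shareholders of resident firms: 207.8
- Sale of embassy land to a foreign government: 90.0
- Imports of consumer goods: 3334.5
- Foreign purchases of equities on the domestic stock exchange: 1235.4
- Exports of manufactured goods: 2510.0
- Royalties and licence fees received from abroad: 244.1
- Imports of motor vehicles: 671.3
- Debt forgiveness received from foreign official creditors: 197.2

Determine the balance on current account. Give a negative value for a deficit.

83.8

Goods: -671.3 + 2510.0 - 3334.5 = -1495.8
Services: 1425.9 + 244.1 = 1670.0
Primary income: -207.8 + 339.5 + 268.6 = 400.3
Secondary income: -182.5 - 308.2 = -490.7
Current account = (-1495.8) + 1670.0 + 400.3 + (-490.7) = 83.8
(Excluded from the current account — financial account: foreign purchases of domestic corporate bonds 611.4, domestic pension funds' purchases of foreign equities 590.8, increase in resident deposits held at foreign banks 318.7, foreign purchases of equities on the domestic stock exchange 1235.4; capital account: sale of embassy land to a foreign government 90.0, debt forgiveness received from foreign official creditors 197.2.)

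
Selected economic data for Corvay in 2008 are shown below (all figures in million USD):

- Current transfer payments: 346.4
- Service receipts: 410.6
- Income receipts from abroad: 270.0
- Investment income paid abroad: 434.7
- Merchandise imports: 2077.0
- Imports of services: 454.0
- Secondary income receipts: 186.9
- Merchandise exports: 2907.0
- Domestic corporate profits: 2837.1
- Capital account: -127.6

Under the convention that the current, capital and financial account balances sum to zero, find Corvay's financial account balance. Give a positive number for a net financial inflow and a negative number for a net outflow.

-334.8

Goods balance = 2907.0 - 2077.0 = 830.0
Services balance = 410.6 - 454.0 = -43.4
Trade balance (goods + services) = 830.0 + (-43.4) = 786.6
Net primary income = 270.0 - 434.7 = -164.7
Net secondary income = 186.9 - 346.4 = -159.5
Current account = 786.6 + (-164.7) + (-159.5) = 462.4
Financial account = -(462.4 + (-127.6)) = -334.8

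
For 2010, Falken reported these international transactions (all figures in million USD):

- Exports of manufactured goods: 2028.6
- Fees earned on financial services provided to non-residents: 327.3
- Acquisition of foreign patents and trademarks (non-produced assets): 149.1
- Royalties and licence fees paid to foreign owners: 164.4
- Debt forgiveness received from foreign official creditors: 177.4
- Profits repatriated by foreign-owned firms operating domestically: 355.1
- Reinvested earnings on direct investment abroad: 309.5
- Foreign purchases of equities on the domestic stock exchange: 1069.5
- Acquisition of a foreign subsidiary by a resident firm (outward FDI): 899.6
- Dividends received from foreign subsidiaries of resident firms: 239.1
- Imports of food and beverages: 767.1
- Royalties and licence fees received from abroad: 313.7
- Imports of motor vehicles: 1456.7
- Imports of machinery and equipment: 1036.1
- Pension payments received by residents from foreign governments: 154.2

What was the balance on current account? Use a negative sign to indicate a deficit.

Goods: -1456.7 - 767.1 + 2028.6 - 1036.1 = -1231.3
Services: -164.4 + 313.7 + 327.3 = 476.6
Primary income: -355.1 + 309.5 + 239.1 = 193.5
Secondary income: 154.2
Current account = (-1231.3) + 476.6 + 193.5 + 154.2 = -407.0
(Excluded from the current account — capital account: acquisition of foreign patents and trademarks (non-produced assets) 149.1, debt forgiveness received from foreign official creditors 177.4; financial account: foreign purchases of equities on the domestic stock exchange 1069.5, acquisition of a foreign subsidiary by a resident firm (outward FDI) 899.6.)

-407.0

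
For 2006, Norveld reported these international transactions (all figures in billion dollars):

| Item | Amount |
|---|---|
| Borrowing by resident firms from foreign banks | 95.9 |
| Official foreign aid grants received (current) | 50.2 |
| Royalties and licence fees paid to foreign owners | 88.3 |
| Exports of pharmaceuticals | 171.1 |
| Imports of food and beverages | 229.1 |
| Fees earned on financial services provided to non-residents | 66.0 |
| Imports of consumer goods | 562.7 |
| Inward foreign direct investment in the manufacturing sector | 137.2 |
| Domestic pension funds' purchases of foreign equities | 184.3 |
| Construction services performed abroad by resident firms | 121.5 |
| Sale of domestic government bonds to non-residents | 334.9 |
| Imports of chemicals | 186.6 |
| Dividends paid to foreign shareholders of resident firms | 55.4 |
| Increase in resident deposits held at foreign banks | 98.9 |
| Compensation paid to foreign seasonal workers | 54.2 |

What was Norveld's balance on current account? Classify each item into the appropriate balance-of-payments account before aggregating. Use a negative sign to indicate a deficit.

-767.5

Goods: 171.1 - 186.6 - 562.7 - 229.1 = -807.3
Services: 121.5 - 88.3 + 66.0 = 99.2
Primary income: -55.4 - 54.2 = -109.6
Secondary income: 50.2
Current account = (-807.3) + 99.2 + (-109.6) + 50.2 = -767.5
(Excluded from the current account — financial account: borrowing by resident firms from foreign banks 95.9, inward foreign direct investment in the manufacturing sector 137.2, domestic pension funds' purchases of foreign equities 184.3, sale of domestic government bonds to non-residents 334.9, increase in resident deposits held at foreign banks 98.9.)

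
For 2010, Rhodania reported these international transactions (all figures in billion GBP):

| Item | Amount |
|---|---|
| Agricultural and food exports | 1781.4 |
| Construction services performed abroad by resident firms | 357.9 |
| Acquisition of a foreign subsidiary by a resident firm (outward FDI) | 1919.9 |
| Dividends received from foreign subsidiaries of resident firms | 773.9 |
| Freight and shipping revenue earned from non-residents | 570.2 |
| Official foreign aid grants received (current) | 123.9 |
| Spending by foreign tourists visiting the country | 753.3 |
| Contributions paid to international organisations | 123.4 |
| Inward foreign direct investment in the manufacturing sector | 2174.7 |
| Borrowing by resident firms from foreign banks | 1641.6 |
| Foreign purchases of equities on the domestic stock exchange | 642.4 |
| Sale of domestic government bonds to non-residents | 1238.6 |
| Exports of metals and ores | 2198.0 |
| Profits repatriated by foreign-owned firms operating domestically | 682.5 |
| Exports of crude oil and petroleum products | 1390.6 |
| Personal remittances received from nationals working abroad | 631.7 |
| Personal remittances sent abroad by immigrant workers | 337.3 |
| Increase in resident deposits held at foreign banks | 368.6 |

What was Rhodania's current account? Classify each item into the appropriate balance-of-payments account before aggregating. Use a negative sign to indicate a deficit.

7437.7

Goods: 1390.6 + 1781.4 + 2198.0 = 5370.0
Services: 357.9 + 570.2 + 753.3 = 1681.4
Primary income: -682.5 + 773.9 = 91.4
Secondary income: 123.9 - 337.3 - 123.4 + 631.7 = 294.9
Current account = 5370.0 + 1681.4 + 91.4 + 294.9 = 7437.7
(Excluded from the current account — financial account: acquisition of a foreign subsidiary by a resident firm (outward FDI) 1919.9, inward foreign direct investment in the manufacturing sector 2174.7, borrowing by resident firms from foreign banks 1641.6, foreign purchases of equities on the domestic stock exchange 642.4, sale of domestic government bonds to non-residents 1238.6, increase in resident deposits held at foreign banks 368.6.)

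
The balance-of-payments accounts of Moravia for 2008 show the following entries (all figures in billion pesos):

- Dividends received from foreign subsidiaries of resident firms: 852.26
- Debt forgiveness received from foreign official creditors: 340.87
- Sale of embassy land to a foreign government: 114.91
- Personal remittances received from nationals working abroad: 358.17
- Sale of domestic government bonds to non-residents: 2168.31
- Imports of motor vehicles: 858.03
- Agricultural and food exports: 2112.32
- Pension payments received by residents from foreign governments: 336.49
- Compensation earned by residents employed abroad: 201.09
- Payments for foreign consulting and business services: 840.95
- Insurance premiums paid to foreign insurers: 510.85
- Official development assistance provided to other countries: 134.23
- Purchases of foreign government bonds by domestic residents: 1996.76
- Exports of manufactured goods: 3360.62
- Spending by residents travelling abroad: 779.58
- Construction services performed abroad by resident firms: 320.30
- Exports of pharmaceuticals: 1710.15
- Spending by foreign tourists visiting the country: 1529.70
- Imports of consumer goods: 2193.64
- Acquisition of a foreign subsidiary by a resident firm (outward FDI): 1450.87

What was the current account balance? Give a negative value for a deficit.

Goods: 3360.62 - 858.03 + 2112.32 + 1710.15 - 2193.64 = 4131.42
Services: 1529.70 - 840.95 - 779.58 - 510.85 + 320.30 = -281.38
Primary income: 201.09 + 852.26 = 1053.35
Secondary income: 358.17 - 134.23 + 336.49 = 560.43
Current account = 4131.42 + (-281.38) + 1053.35 + 560.43 = 5463.82
(Excluded from the current account — capital account: debt forgiveness received from foreign official creditors 340.87, sale of embassy land to a foreign government 114.91; financial account: sale of domestic government bonds to non-residents 2168.31, purchases of foreign government bonds by domestic residents 1996.76, acquisition of a foreign subsidiary by a resident firm (outward FDI) 1450.87.)

5463.82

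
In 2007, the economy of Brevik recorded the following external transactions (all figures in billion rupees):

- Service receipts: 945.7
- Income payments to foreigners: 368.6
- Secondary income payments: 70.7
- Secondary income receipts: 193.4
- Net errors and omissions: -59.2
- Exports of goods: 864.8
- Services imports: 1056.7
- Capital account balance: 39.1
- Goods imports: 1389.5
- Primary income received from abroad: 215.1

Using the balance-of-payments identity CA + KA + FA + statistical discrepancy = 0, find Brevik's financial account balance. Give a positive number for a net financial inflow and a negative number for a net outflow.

686.6

Goods balance = 864.8 - 1389.5 = -524.7
Services balance = 945.7 - 1056.7 = -111.0
Trade balance (goods + services) = -524.7 + (-111.0) = -635.7
Net primary income = 215.1 - 368.6 = -153.5
Net secondary income = 193.4 - 70.7 = 122.7
Current account = -635.7 + (-153.5) + 122.7 = -666.5
Financial account = -(-666.5 + 39.1 + (-59.2)) = 686.6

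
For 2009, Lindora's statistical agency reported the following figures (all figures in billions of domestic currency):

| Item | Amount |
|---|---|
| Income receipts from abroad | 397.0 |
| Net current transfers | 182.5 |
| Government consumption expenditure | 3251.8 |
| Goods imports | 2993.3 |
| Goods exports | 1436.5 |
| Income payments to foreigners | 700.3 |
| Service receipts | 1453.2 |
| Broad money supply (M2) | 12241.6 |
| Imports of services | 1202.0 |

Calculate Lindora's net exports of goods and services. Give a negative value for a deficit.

Goods balance = 1436.5 - 2993.3 = -1556.8
Services balance = 1453.2 - 1202.0 = 251.2
Trade balance (goods + services) = -1556.8 + 251.2 = -1305.6

-1305.6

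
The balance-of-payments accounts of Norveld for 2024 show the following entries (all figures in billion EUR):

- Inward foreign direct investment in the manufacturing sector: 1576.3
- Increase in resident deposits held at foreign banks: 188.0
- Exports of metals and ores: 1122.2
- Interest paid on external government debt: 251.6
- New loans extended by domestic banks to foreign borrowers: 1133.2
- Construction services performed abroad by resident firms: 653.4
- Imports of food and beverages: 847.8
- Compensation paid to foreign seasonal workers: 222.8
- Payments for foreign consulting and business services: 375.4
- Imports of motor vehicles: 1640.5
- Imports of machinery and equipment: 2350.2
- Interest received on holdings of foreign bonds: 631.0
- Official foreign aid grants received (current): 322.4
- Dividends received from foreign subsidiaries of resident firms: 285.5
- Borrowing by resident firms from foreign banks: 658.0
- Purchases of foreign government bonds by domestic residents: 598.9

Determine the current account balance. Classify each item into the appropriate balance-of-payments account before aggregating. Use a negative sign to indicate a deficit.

-2673.8

Goods: -1640.5 - 847.8 + 1122.2 - 2350.2 = -3716.3
Services: -375.4 + 653.4 = 278.0
Primary income: 631.0 - 222.8 - 251.6 + 285.5 = 442.1
Secondary income: 322.4
Current account = (-3716.3) + 278.0 + 442.1 + 322.4 = -2673.8
(Excluded from the current account — financial account: inward foreign direct investment in the manufacturing sector 1576.3, increase in resident deposits held at foreign banks 188.0, new loans extended by domestic banks to foreign borrowers 1133.2, borrowing by resident firms from foreign banks 658.0, purchases of foreign government bonds by domestic residents 598.9.)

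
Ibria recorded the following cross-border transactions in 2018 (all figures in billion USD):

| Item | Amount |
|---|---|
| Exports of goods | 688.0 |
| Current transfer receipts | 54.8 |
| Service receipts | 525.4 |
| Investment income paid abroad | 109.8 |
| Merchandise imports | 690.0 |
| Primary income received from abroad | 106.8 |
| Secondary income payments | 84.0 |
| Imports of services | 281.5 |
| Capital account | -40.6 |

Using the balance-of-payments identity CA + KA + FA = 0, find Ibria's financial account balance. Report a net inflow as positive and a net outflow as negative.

Goods balance = 688.0 - 690.0 = -2.0
Services balance = 525.4 - 281.5 = 243.9
Trade balance (goods + services) = -2.0 + 243.9 = 241.9
Net primary income = 106.8 - 109.8 = -3.0
Net secondary income = 54.8 - 84.0 = -29.2
Current account = 241.9 + (-3.0) + (-29.2) = 209.7
Financial account = -(209.7 + (-40.6)) = -169.1

-169.1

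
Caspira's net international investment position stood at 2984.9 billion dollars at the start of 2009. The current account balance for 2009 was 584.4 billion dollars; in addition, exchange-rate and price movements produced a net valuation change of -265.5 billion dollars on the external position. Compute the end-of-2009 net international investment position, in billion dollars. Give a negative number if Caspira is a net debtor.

Change in NIIP = current account + net valuation change = 584.4 + (-265.5) = 318.9
End-of-year NIIP = 2984.9 + 318.9 = 3303.8

3303.8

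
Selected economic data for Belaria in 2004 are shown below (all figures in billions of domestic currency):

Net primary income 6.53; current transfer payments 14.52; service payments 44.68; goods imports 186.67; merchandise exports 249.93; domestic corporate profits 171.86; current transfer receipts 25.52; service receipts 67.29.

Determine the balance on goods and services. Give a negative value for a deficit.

Goods balance = 249.93 - 186.67 = 63.26
Services balance = 67.29 - 44.68 = 22.61
Trade balance (goods + services) = 63.26 + 22.61 = 85.87

85.87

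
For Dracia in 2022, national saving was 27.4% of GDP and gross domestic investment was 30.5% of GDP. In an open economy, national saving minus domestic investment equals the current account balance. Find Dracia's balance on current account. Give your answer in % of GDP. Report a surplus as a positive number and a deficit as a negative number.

-3.1

CA = S - I = 27.4 - 30.5 = -3.1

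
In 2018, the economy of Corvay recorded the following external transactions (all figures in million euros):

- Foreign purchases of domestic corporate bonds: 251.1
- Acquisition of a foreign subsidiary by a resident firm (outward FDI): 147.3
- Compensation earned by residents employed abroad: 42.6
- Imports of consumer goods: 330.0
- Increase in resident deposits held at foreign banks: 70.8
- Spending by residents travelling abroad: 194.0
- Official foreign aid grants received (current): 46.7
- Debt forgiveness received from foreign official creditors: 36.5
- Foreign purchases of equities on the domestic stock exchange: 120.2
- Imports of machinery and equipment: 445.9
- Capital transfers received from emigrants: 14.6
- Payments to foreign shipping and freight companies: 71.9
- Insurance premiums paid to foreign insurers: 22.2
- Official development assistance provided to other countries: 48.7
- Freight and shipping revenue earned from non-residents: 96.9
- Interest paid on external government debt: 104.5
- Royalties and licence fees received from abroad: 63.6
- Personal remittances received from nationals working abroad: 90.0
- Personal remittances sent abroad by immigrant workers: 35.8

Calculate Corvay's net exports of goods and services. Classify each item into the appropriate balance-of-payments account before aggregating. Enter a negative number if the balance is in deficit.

-903.5

Goods: -330.0 - 445.9 = -775.9
Services: 96.9 - 71.9 + 63.6 - 22.2 - 194.0 = -127.6
Trade balance = -775.9 + (-127.6) = -903.5
(Excluded from the trade balance — financial account: foreign purchases of domestic corporate bonds 251.1, acquisition of a foreign subsidiary by a resident firm (outward FDI) 147.3, increase in resident deposits held at foreign banks 70.8, foreign purchases of equities on the domestic stock exchange 120.2; primary income: compensation earned by residents employed abroad 42.6, interest paid on external government debt 104.5; secondary income: official foreign aid grants received (current) 46.7, official development assistance provided to other countries 48.7, personal remittances received from nationals working abroad 90.0, personal remittances sent abroad by immigrant workers 35.8; capital account: debt forgiveness received from foreign official creditors 36.5, capital transfers received from emigrants 14.6.)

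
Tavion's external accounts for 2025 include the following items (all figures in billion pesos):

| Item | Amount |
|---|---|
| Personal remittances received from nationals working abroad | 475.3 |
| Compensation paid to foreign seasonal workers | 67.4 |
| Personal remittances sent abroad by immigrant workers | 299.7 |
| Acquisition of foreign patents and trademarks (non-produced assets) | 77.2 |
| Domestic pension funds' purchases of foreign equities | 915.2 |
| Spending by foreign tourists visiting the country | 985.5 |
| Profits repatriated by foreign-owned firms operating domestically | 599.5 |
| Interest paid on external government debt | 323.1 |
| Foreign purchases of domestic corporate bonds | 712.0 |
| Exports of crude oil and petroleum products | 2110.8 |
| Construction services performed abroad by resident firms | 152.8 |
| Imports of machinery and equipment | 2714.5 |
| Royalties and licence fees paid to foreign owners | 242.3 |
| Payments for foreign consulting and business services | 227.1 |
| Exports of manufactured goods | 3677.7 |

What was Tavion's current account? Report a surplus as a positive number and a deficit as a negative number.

2928.5

Goods: 2110.8 - 2714.5 + 3677.7 = 3074.0
Services: -242.3 - 227.1 + 152.8 + 985.5 = 668.9
Primary income: -599.5 - 67.4 - 323.1 = -990.0
Secondary income: 475.3 - 299.7 = 175.6
Current account = 3074.0 + 668.9 + (-990.0) + 175.6 = 2928.5
(Excluded from the current account — capital account: acquisition of foreign patents and trademarks (non-produced assets) 77.2; financial account: domestic pension funds' purchases of foreign equities 915.2, foreign purchases of domestic corporate bonds 712.0.)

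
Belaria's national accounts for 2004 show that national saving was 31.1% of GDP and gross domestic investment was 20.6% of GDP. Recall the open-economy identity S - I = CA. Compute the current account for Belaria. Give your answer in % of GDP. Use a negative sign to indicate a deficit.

10.5

S - I = CA (net lending to the rest of the world).
CA = S - I = 31.1 - 20.6 = 10.5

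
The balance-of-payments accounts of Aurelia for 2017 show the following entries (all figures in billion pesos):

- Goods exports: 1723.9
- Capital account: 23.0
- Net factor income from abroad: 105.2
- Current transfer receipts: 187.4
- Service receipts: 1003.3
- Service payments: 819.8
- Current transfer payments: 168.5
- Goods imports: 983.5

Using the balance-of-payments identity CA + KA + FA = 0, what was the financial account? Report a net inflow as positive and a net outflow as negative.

-1071.0

Goods balance = 1723.9 - 983.5 = 740.4
Services balance = 1003.3 - 819.8 = 183.5
Trade balance (goods + services) = 740.4 + 183.5 = 923.9
Net primary income = 105.2
Net secondary income = 187.4 - 168.5 = 18.9
Current account = 923.9 + 105.2 + 18.9 = 1048.0
Financial account = -(1048.0 + 23.0) = -1071.0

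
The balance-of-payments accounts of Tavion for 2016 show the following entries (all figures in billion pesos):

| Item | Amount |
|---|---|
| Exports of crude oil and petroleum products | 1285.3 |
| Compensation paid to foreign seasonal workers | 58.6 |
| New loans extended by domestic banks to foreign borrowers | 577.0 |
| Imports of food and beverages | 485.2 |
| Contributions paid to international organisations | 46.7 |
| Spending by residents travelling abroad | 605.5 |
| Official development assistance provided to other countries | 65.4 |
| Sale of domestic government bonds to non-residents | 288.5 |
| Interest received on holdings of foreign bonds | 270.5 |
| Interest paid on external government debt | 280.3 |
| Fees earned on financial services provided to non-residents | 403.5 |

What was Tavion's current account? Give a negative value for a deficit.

Goods: 1285.3 - 485.2 = 800.1
Services: 403.5 - 605.5 = -202.0
Primary income: -58.6 - 280.3 + 270.5 = -68.4
Secondary income: -46.7 - 65.4 = -112.1
Current account = 800.1 + (-202.0) + (-68.4) + (-112.1) = 417.6
(Excluded from the current account — financial account: new loans extended by domestic banks to foreign borrowers 577.0, sale of domestic government bonds to non-residents 288.5.)

417.6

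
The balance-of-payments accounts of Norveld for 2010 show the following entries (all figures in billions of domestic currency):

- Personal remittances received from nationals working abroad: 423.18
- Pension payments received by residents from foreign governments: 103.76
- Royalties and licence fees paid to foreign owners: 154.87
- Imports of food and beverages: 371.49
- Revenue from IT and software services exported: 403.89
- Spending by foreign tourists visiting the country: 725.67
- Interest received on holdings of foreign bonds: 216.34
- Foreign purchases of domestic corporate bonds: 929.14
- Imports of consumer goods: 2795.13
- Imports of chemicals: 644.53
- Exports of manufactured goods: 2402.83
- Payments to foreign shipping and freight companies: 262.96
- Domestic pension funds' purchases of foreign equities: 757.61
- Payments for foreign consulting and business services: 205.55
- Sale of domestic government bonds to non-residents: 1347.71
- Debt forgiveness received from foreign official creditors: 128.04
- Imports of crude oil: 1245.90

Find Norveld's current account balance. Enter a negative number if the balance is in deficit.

-1404.76

Goods: -371.49 - 2795.13 - 1245.90 + 2402.83 - 644.53 = -2654.22
Services: 725.67 - 154.87 - 205.55 - 262.96 + 403.89 = 506.18
Primary income: 216.34
Secondary income: 423.18 + 103.76 = 526.94
Current account = (-2654.22) + 506.18 + 216.34 + 526.94 = -1404.76
(Excluded from the current account — financial account: foreign purchases of domestic corporate bonds 929.14, domestic pension funds' purchases of foreign equities 757.61, sale of domestic government bonds to non-residents 1347.71; capital account: debt forgiveness received from foreign official creditors 128.04.)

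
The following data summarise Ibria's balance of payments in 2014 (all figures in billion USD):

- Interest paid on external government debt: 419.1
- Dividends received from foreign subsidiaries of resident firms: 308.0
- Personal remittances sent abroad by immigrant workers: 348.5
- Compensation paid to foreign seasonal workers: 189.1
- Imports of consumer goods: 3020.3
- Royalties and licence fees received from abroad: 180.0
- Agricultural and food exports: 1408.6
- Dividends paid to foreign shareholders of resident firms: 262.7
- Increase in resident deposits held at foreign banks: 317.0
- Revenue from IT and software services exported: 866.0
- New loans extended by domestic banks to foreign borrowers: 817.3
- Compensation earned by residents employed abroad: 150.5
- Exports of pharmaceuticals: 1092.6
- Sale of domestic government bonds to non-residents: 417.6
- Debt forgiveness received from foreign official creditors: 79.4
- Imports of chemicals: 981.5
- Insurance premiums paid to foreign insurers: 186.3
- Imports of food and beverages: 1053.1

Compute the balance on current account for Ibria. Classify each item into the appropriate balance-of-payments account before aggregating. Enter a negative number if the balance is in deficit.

-2454.9

Goods: -981.5 - 1053.1 - 3020.3 + 1092.6 + 1408.6 = -2553.7
Services: -186.3 + 180.0 + 866.0 = 859.7
Primary income: 308.0 - 189.1 - 262.7 + 150.5 - 419.1 = -412.4
Secondary income: -348.5
Current account = (-2553.7) + 859.7 + (-412.4) + (-348.5) = -2454.9
(Excluded from the current account — financial account: increase in resident deposits held at foreign banks 317.0, new loans extended by domestic banks to foreign borrowers 817.3, sale of domestic government bonds to non-residents 417.6; capital account: debt forgiveness received from foreign official creditors 79.4.)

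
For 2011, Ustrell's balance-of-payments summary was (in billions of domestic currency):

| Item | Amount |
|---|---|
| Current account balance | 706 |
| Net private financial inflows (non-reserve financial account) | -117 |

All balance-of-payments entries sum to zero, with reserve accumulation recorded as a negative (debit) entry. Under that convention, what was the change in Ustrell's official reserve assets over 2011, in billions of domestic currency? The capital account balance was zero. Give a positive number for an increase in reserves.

Official reserve transactions balance = -(706 + (-117)) = -589
An accumulation of reserves is recorded as a debit (negative entry), so the change in the stock of reserves is the negative of that balance.
Change in official reserves = -(-589) = 589

589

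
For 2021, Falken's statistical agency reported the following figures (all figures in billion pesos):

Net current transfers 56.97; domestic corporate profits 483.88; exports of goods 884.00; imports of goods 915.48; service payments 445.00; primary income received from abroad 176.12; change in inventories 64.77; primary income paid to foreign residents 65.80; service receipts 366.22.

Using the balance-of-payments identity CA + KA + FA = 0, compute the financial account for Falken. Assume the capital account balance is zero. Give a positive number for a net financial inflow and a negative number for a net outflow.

-57.03

Goods balance = 884.00 - 915.48 = -31.48
Services balance = 366.22 - 445.00 = -78.78
Trade balance (goods + services) = -31.48 + (-78.78) = -110.26
Net primary income = 176.12 - 65.80 = 110.32
Net secondary income = 56.97
Current account = -110.26 + 110.32 + 56.97 = 57.03
Financial account = -(57.03) = -57.03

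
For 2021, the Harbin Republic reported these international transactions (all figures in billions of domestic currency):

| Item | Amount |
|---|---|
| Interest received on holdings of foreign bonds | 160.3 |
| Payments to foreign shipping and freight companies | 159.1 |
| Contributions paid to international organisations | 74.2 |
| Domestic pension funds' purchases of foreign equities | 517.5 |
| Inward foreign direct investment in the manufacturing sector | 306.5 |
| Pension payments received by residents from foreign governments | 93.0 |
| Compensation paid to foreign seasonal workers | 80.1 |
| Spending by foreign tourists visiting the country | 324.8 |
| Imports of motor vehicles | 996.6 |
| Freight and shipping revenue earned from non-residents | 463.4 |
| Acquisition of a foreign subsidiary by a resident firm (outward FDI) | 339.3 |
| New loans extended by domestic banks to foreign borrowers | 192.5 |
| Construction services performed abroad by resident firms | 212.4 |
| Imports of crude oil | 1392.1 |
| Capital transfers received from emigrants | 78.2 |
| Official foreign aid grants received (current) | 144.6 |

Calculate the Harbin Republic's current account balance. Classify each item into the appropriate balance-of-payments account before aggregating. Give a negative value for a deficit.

Goods: -1392.1 - 996.6 = -2388.7
Services: 212.4 + 463.4 - 159.1 + 324.8 = 841.5
Primary income: 160.3 - 80.1 = 80.2
Secondary income: -74.2 + 144.6 + 93.0 = 163.4
Current account = (-2388.7) + 841.5 + 80.2 + 163.4 = -1303.6
(Excluded from the current account — financial account: domestic pension funds' purchases of foreign equities 517.5, inward foreign direct investment in the manufacturing sector 306.5, acquisition of a foreign subsidiary by a resident firm (outward FDI) 339.3, new loans extended by domestic banks to foreign borrowers 192.5; capital account: capital transfers received from emigrants 78.2.)

-1303.6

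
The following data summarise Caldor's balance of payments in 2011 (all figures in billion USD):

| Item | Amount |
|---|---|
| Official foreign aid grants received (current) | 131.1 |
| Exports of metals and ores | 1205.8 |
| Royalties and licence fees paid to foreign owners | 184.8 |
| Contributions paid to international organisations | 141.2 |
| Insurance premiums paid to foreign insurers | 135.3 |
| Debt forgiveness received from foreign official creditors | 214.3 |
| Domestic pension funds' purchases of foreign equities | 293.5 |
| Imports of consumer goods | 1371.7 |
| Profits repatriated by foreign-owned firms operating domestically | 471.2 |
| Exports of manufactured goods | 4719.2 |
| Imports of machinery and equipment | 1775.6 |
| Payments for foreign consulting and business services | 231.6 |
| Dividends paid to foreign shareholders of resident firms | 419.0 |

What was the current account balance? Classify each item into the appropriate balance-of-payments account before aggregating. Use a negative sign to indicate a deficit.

Goods: -1371.7 + 4719.2 - 1775.6 + 1205.8 = 2777.7
Services: -231.6 - 184.8 - 135.3 = -551.7
Primary income: -471.2 - 419.0 = -890.2
Secondary income: -141.2 + 131.1 = -10.1
Current account = 2777.7 + (-551.7) + (-890.2) + (-10.1) = 1325.7
(Excluded from the current account — capital account: debt forgiveness received from foreign official creditors 214.3; financial account: domestic pension funds' purchases of foreign equities 293.5.)

1325.7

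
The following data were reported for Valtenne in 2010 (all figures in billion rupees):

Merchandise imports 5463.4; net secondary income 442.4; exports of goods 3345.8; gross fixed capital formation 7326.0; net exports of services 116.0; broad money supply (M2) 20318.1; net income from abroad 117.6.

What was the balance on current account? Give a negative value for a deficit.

-1441.6

Goods balance = 3345.8 - 5463.4 = -2117.6
Services balance = 116.0
Trade balance (goods + services) = -2117.6 + 116.0 = -2001.6
Net primary income = 117.6
Net secondary income = 442.4
Current account = -2001.6 + 117.6 + 442.4 = -1441.6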